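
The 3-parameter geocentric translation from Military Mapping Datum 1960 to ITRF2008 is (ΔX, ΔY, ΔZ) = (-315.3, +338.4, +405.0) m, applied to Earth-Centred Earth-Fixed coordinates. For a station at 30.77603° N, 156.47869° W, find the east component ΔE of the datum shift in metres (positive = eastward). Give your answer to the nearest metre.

At φ = 30.77603°, λ = -156.47869°: sin φ = 0.511683, cos φ = 0.859174, sin λ = -0.399090, cos λ = -0.916912.
ΔE = −sin λ·ΔX + cos λ·ΔY = −(-0.399090)·(-315.3) + (-0.916912)·(338.4) = -436.12 m.

ΔE = -436 m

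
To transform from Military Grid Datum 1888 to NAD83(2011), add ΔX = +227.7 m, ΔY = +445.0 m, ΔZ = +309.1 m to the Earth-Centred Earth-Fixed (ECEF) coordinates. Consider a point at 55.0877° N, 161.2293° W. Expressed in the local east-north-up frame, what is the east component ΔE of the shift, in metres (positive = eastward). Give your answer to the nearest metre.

The local east axis at (φ, λ) is (−sin λ, cos λ, 0), so ΔE = −sin(-161.2293°)·227.7 + cos(-161.2293°)·445.0 = -348.06 m.

ΔE = -348 m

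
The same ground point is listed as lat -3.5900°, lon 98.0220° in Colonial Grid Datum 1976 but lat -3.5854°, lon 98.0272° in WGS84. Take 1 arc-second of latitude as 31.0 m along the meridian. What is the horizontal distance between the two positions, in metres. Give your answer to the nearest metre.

774 m

Δφ = -3.5854° − -3.5900° = +0.0046°; Δλ = 98.0272° − 98.0220° = +0.0052°.
1° of latitude = 3600 × 31.00 = 111600 m.
ΔN = Δφ × 111600 = 513.4 m; ΔE = Δλ × 111600 × cos(-3.5900°) = +0.0052 × 111600 × 0.998038 = 579.2 m.
Distance = √(ΔE² + ΔN²) = √(579.2² + 513.4²) = 773.9 m.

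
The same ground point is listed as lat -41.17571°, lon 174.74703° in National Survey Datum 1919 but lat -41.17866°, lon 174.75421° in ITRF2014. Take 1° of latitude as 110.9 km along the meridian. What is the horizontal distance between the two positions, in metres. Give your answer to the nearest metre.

683 m

Δφ = -41.17866° − -41.17571° = -0.00295°; Δλ = 174.75421° − 174.74703° = +0.00718°.
ΔN = Δφ × 110900 = -327.2 m; ΔE = Δλ × 110900 × cos(-41.17571°) = +0.00718 × 110900 × 0.752694 = 599.3 m.
Distance = √(ΔE² + ΔN²) = √(599.3² + (-327.2)²) = 682.8 m.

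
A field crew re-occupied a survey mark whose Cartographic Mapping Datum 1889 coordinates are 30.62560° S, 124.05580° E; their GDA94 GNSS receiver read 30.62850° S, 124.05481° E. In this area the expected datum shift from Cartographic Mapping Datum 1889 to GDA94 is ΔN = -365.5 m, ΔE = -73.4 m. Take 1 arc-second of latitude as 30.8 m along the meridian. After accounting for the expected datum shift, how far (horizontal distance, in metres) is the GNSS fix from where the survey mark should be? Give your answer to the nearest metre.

Observed coordinate differences: Δφ = -0.00290°, Δλ = -0.00099°.
Converting to metres (1° lat = 110880 m, cos φ = 0.860514): observed ΔN = -321.6 m, observed ΔE = -94.5 m.
Subtracting the expected shift leaves a residual of -321.6 − (-365.5) = 43.9 m north and -94.5 − (-73.4) = -21.1 m east.
Residual distance = √(43.9² + (-21.1)²) = 48.7 m.

49 m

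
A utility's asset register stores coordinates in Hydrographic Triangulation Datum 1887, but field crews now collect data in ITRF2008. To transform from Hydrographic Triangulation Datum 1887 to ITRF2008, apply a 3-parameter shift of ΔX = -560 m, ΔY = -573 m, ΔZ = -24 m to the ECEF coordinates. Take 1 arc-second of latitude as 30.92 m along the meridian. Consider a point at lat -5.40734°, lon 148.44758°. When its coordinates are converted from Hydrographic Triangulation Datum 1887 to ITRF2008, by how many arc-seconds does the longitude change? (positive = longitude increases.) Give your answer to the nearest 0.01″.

sin φ = -0.094236, cos φ = 0.995550, sin λ = 0.523278, cos λ = -0.852162.
East component: ΔE = −sin λ·ΔX + cos λ·ΔY = −(0.523278)(-560) + (-0.852162)(-573) = 781.32 m.
1° of latitude spans 3600 × 30.92 = 111312 m; at latitude φ, 1° of longitude spans that × cos φ = 110816.7 m, so Δλ = 781.32 / 110816.7 × 3600 = 25.382″.

Δλ = 25.38″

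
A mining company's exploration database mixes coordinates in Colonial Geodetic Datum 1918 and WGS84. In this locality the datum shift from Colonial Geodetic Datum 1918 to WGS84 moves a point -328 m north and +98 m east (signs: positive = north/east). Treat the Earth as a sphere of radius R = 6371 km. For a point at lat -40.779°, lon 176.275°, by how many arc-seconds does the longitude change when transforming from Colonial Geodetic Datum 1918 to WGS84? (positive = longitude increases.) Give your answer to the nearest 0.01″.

At latitude -40.779°, cos φ = 0.757234.
One radian of longitude at latitude φ spans R cos φ, so Δλ = ΔE / (R cos φ) = 98.0 / (6371000 × 0.757234) = 2.0314e-05 rad = 4.190″.

Δλ = 4.19″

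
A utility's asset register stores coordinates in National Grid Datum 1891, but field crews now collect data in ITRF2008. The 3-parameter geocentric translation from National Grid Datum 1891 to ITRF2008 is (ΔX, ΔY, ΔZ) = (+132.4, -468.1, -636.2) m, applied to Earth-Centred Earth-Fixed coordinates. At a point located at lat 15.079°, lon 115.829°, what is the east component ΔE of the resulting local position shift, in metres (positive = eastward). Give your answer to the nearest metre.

ΔE = 85 m

At φ = 15.079°, λ = 115.829°: sin φ = 0.260151, cos φ = 0.965568, sin λ = 0.900098, cos λ = -0.435687.
ΔE = −sin λ·ΔX + cos λ·ΔY = −(0.900098)·(132.4) + (-0.435687)·(-468.1) = 84.77 m.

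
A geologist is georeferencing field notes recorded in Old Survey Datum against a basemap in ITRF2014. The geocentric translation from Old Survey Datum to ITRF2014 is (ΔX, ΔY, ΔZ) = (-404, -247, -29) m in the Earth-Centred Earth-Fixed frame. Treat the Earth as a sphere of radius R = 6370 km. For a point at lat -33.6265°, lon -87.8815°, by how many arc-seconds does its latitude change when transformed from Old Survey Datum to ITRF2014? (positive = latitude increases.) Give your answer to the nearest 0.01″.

Δφ = 3.38″

sin φ = -0.553777, cos φ = 0.832665, sin λ = -0.999317, cos λ = 0.036966.
North component: ΔN = −sin φ cos λ·ΔX − sin φ sin λ·ΔY + cos φ·ΔZ = −(-0.553777)(0.036966)(-404) − (-0.553777)(-0.999317)(-247) + (0.832665)(-29) = 104.27 m.
1° of latitude spans πR/180 = 111177 m, so Δφ = 104.27 / 111177 × 3600 = 3.376″.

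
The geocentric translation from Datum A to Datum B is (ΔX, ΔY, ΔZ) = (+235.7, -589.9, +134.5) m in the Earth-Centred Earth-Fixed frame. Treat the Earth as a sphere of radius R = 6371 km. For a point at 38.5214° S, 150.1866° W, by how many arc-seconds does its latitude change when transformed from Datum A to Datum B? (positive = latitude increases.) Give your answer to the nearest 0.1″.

Δφ = 5.2″

sin φ = -0.622807, cos φ = 0.782376, sin λ = -0.497177, cos λ = -0.867649.
North component: ΔN = −sin φ cos λ·ΔX − sin φ sin λ·ΔY + cos φ·ΔZ = −(-0.622807)(-0.867649)(235.7) − (-0.622807)(-0.497177)(-589.9) + (0.782376)(134.5) = 160.52 m.
1° of latitude spans πR/180 = 111195 m, so Δφ = 160.52 / 111195 × 3600 = 5.197″.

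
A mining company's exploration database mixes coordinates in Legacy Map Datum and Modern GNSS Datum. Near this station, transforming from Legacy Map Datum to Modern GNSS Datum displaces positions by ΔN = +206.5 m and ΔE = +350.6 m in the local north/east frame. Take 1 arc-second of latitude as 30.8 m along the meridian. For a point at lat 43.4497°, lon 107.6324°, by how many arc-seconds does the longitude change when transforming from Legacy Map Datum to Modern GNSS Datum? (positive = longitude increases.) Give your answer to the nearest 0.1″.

At latitude 43.4497°, cos φ = 0.725978.
1″ of longitude at this latitude = 30.80 × cos φ = 22.3601 m, so Δλ = 350.6 / 22.3601 = 15.680″.

Δλ = 15.7″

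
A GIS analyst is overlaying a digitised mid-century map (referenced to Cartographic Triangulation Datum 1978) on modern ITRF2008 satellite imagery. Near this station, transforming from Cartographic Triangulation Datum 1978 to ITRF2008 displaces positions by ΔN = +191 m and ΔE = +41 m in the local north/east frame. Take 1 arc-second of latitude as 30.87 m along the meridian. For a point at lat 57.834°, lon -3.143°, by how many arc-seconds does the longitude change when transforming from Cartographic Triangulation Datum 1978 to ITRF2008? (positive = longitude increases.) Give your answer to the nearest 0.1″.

Δλ = 2.5″

At latitude 57.834°, cos φ = 0.532374.
1″ of longitude at this latitude = 30.87 × cos φ = 16.4344 m, so Δλ = 41.0 / 16.4344 = 2.495″.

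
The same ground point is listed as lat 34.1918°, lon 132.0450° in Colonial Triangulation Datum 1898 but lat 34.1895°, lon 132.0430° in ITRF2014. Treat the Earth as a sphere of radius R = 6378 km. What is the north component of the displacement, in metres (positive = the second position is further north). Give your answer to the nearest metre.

Δφ = 34.1895° − 34.1918° = -0.0023°; Δλ = 132.0430° − 132.0450° = -0.0020°.
1° along a meridian = πR/180 = 111317 m.
ΔN = Δφ × 111317 = -256.0 m; ΔE = Δλ × 111317 × cos(34.1918°) = -0.0020 × 111317 × 0.827161 = -184.2 m.

ΔN = -256 m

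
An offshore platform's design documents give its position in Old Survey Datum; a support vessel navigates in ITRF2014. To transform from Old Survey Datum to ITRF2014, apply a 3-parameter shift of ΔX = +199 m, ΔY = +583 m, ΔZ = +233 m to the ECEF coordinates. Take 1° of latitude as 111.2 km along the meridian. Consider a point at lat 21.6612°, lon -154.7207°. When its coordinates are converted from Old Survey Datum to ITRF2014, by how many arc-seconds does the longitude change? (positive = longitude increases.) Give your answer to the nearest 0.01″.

Δλ = -15.40″

sin φ = 0.369117, cos φ = 0.929383, sin λ = -0.427031, cos λ = -0.904237.
East component: ΔE = −sin λ·ΔX + cos λ·ΔY = −(-0.427031)(199) + (-0.904237)(583) = -442.19 m.
1° of latitude spans 111200 m; at latitude φ, 1° of longitude spans that × cos φ = 103347.4 m, so Δλ = -442.19 / 103347.4 × 3600 = -15.403″.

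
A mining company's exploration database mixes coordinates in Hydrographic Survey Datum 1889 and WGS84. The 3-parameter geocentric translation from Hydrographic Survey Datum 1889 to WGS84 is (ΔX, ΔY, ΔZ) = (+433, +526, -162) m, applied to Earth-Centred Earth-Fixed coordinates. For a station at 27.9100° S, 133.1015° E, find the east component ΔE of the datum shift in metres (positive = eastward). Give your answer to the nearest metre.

ΔE = -676 m

At φ = -27.9100°, λ = 133.1015°: sin φ = -0.468084, cos φ = 0.883684, sin λ = 0.730144, cos λ = -0.683293.
ΔE = −sin λ·ΔX + cos λ·ΔY = −(0.730144)·(433) + (-0.683293)·(526) = -675.56 m.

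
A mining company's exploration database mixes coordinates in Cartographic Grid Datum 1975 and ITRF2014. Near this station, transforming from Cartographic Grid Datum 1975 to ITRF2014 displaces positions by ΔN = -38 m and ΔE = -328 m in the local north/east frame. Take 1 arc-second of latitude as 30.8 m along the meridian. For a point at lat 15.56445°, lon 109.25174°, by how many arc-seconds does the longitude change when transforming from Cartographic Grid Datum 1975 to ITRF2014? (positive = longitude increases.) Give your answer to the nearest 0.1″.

At latitude 15.56445°, cos φ = 0.963329.
1″ of longitude at this latitude = 30.80 × cos φ = 29.6705 m, so Δλ = -328.0 / 29.6705 = -11.055″.

Δλ = -11.1″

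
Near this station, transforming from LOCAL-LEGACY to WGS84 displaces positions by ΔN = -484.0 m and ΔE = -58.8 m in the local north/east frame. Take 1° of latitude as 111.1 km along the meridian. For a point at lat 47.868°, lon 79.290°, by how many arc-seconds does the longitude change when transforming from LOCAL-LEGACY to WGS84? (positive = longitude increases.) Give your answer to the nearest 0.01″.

Δλ = -2.84″

At latitude 47.868°, cos φ = 0.670841.
1° of longitude at this latitude = 111.1 × cos φ = 74.53 km, so Δλ = -58.8 / 74530.4 = -0.0007889° = -2.840″.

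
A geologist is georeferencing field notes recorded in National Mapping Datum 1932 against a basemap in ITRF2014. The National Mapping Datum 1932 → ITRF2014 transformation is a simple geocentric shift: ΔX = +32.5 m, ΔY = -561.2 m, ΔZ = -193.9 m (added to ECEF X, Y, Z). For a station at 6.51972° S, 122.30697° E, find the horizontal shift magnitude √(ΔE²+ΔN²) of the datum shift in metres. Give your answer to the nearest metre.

At φ = -6.51972°, λ = 122.30697°: sin φ = -0.113545, cos φ = 0.993533, sin λ = 0.845197, cos λ = -0.534455.
ΔE = −sin λ·ΔX + cos λ·ΔY = −(0.845197)·(32.5) + (-0.534455)·(-561.2) = 272.47 m.
ΔN = −sin φ cos λ·ΔX − sin φ sin λ·ΔY + cos φ·ΔZ = −(-0.113545)(-0.534455)(32.5) − (-0.113545)(0.845197)(-561.2) + (0.993533)(-193.9) = -248.48 m.
Horizontal magnitude = √(ΔE² + ΔN²) = √(272.47² + (-248.48)²) = 368.75 m.

369 m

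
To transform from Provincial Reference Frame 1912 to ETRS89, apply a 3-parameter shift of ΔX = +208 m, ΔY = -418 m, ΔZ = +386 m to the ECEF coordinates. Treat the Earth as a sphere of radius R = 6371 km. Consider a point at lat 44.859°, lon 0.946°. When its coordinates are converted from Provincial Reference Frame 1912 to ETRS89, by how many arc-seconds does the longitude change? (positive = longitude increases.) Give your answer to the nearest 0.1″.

Δλ = -19.2″

sin φ = 0.705365, cos φ = 0.708845, sin λ = 0.016510, cos λ = 0.999864.
East component: ΔE = −sin λ·ΔX + cos λ·ΔY = −(0.016510)(208) + (0.999864)(-418) = -421.38 m.
1° of latitude spans πR/180 = 111195 m; at latitude φ, 1° of longitude spans that × cos φ = 78819.9 m, so Δλ = -421.38 / 78819.9 × 3600 = -19.246″.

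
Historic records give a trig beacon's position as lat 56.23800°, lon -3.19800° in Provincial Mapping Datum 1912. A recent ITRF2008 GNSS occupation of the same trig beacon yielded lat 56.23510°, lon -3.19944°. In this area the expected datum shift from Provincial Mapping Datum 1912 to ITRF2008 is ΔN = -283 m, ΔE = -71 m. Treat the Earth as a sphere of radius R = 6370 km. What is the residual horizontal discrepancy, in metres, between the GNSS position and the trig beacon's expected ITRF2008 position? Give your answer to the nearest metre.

43 m

Observed coordinate differences: Δφ = -0.00290°, Δλ = -0.00144°.
Converting to metres (1° lat = 111177 m, cos φ = 0.555744): observed ΔN = -322.4 m, observed ΔE = -89.0 m.
Subtracting the expected shift leaves a residual of -322.4 − (-283) = -39.4 m north and -89.0 − (-71) = -18.0 m east.
Residual distance = √((-39.4)² + (-18.0)²) = 43.3 m.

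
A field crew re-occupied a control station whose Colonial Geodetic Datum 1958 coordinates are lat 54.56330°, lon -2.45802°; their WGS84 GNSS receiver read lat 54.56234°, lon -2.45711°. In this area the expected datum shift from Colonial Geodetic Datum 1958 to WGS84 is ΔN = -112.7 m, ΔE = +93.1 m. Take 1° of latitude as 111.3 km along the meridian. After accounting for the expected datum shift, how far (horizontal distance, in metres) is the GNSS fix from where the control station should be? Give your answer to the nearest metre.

35 m

Observed coordinate differences: Δφ = -0.00096°, Δλ = +0.00091°.
Converting to metres (1° lat = 111300 m, cos φ = 0.579803): observed ΔN = -106.8 m, observed ΔE = 58.7 m.
Subtracting the expected shift leaves a residual of -106.8 − (-112.7) = 5.9 m north and 58.7 − (93.1) = -34.4 m east.
Residual distance = √(5.9² + (-34.4)²) = 34.9 m.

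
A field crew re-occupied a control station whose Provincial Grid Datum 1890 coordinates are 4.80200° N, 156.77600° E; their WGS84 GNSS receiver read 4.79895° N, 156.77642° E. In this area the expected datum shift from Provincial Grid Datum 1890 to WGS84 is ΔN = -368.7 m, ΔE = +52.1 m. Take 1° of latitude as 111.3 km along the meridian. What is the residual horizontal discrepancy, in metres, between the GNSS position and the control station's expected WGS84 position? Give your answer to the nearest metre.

Observed coordinate differences: Δφ = -0.00305°, Δλ = +0.00042°.
Converting to metres (1° lat = 111300 m, cos φ = 0.996490): observed ΔN = -339.5 m, observed ΔE = 46.6 m.
Subtracting the expected shift leaves a residual of -339.5 − (-368.7) = 29.2 m north and 46.6 − (52.1) = -5.5 m east.
Residual distance = √(29.2² + (-5.5)²) = 29.8 m.

30 m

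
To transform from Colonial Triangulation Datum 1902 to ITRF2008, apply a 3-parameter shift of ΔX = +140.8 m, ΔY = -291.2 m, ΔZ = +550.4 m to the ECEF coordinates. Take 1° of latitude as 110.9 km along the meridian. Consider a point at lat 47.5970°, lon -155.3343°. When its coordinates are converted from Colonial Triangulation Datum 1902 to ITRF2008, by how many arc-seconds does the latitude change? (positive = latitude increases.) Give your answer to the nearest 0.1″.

sin φ = 0.738420, cos φ = 0.674341, sin λ = -0.417323, cos λ = -0.908758.
North component: ΔN = −sin φ cos λ·ΔX − sin φ sin λ·ΔY + cos φ·ΔZ = −(0.738420)(-0.908758)(140.8) − (0.738420)(-0.417323)(-291.2) + (0.674341)(550.4) = 375.90 m.
1° of latitude spans 110900 m, so Δφ = 375.90 / 110900 × 3600 = 12.202″.

Δφ = 12.2″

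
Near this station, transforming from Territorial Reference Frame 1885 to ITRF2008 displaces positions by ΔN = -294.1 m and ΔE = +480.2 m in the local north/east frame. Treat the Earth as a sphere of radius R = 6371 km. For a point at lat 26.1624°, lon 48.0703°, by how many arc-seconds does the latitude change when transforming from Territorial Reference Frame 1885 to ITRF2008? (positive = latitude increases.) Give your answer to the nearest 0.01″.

Δφ = -9.52″

On a sphere of radius R, 1 rad of latitude = R, so Δφ = ΔN / R = -294.1 / 6371000 = -4.6162e-05 rad = -9.522″.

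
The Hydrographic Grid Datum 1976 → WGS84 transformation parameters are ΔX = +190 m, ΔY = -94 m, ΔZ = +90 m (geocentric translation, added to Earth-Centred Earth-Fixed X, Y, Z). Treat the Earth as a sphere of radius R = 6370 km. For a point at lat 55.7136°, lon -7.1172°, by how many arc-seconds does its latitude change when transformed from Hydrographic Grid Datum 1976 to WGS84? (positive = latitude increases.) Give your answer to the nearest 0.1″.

Δφ = -3.7″

sin φ = 0.826232, cos φ = 0.563330, sin λ = -0.123899, cos λ = 0.992295.
North component: ΔN = −sin φ cos λ·ΔX − sin φ sin λ·ΔY + cos φ·ΔZ = −(0.826232)(0.992295)(190) − (0.826232)(-0.123899)(-94) + (0.563330)(90) = -114.70 m.
1° of latitude spans πR/180 = 111177 m, so Δφ = -114.70 / 111177 × 3600 = -3.714″.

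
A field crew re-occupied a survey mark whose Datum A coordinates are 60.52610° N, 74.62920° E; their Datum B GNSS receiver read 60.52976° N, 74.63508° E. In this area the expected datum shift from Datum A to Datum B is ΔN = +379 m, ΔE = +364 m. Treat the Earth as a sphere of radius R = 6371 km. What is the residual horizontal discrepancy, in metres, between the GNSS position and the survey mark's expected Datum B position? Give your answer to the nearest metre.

51 m

Observed coordinate differences: Δφ = +0.00366°, Δλ = +0.00588°.
Converting to metres (1° lat = 111195 m, cos φ = 0.492027): observed ΔN = 407.0 m, observed ΔE = 321.7 m.
Subtracting the expected shift leaves a residual of 407.0 − (379) = 28.0 m north and 321.7 − (364) = -42.3 m east.
Residual distance = √(28.0² + (-42.3)²) = 50.7 m.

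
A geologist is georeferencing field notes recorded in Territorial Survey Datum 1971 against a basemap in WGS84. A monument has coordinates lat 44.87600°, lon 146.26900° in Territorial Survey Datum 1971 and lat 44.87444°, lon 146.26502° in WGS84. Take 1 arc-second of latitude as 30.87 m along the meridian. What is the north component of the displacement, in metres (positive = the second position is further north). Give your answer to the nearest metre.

ΔN = -173 m

Δφ = 44.87444° − 44.87600° = -0.00156°; Δλ = 146.26502° − 146.26900° = -0.00398°.
1° of latitude = 3600 × 30.87 = 111132 m.
ΔN = Δφ × 111132 = -173.4 m; ΔE = Δλ × 111132 × cos(44.87600°) = -0.00398 × 111132 × 0.708635 = -313.4 m.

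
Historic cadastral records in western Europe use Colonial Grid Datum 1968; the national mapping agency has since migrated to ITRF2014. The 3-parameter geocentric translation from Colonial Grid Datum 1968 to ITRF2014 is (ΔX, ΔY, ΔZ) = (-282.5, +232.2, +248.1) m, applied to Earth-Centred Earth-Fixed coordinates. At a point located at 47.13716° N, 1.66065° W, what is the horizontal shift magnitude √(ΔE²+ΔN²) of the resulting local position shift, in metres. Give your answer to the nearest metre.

The local east axis at (φ, λ) is (−sin λ, cos λ, 0), so ΔE = −sin(-1.66065°)·(-282.5) + cos(-1.66065°)·232.2 = 223.92 m.
The local north axis is (−sin φ cos λ, −sin φ sin λ, cos φ), giving ΔN = 206.981 + 4.932 + 168.769 = 380.68 m.
Horizontal magnitude = √(ΔE² + ΔN²) = √(223.92² + 380.68²) = 441.65 m.

442 m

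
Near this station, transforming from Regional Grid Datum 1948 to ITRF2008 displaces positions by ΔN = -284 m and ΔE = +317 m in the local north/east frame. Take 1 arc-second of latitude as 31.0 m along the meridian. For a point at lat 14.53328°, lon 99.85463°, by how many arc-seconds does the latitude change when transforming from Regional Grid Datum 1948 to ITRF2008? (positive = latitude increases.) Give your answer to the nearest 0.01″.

Δφ = -9.16″

1″ of latitude = 31.00 m, so Δφ = -284.0 / 31.00 = -9.161″.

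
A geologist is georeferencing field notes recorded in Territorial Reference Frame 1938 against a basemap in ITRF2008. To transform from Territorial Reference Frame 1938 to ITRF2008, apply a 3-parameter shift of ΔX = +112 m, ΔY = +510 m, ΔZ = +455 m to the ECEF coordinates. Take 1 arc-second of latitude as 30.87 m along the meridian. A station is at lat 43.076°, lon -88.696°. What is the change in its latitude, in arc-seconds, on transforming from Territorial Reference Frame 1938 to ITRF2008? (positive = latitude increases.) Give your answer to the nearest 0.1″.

sin φ = 0.682968, cos φ = 0.730448, sin λ = -0.999741, cos λ = 0.022757.
North component: ΔN = −sin φ cos λ·ΔX − sin φ sin λ·ΔY + cos φ·ΔZ = −(0.682968)(0.022757)(112) − (0.682968)(-0.999741)(510) + (0.730448)(455) = 678.84 m.
1° of latitude spans 3600 × 30.87 = 111132 m, so Δφ = 678.84 / 111132 × 3600 = 21.990″.

Δφ = 22.0″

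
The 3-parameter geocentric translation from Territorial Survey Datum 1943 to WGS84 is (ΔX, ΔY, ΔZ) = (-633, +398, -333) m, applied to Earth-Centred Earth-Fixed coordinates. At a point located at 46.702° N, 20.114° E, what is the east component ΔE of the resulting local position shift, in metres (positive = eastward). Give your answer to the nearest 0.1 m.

ΔE = 591.4 m

At φ = 46.702°, λ = 20.114°: sin φ = 0.727797, cos φ = 0.685793, sin λ = 0.343889, cos λ = 0.939010.
ΔE = −sin λ·ΔX + cos λ·ΔY = −(0.343889)·(-633) + (0.939010)·(398) = 591.41 m.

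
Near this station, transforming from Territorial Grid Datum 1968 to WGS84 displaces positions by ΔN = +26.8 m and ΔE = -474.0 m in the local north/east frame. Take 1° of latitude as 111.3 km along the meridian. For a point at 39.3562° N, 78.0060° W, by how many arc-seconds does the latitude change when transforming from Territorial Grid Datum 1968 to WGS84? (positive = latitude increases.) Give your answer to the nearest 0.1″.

Δφ = 0.9″

1° of latitude = 111.3 km, so Δφ = 26.8 / 111300 = 0.0002408° = 0.867″.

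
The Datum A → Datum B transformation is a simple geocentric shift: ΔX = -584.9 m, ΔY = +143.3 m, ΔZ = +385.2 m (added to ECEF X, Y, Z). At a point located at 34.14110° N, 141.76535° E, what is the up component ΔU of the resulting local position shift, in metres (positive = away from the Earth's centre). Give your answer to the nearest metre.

The local up (radial) axis is (cos φ cos λ, cos φ sin λ, sin φ), giving ΔU = 380.250 + 73.402 + 216.187 = 669.84 m.

ΔU = 670 m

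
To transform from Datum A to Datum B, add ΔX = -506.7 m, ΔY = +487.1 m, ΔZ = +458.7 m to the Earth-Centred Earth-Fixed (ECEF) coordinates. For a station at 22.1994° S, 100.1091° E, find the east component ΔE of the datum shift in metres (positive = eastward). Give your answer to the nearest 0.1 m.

ΔE = 413.3 m

The local east axis at (φ, λ) is (−sin λ, cos λ, 0), so ΔE = −sin(100.1091°)·(-506.7) + cos(100.1091°)·487.1 = 413.34 m.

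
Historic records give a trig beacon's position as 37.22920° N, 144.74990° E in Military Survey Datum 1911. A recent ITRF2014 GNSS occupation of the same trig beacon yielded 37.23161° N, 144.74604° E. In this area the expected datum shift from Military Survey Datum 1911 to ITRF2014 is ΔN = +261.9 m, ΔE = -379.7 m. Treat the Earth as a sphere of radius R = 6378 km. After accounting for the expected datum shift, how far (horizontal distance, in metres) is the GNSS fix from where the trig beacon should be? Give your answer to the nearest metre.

Observed coordinate differences: Δφ = +0.00241°, Δλ = -0.00386°.
Converting to metres (1° lat = 111317 m, cos φ = 0.796222): observed ΔN = 268.3 m, observed ΔE = -342.1 m.
Subtracting the expected shift leaves a residual of 268.3 − (261.9) = 6.4 m north and -342.1 − (-379.7) = 37.6 m east.
Residual distance = √(6.4² + 37.6²) = 38.1 m.

38 m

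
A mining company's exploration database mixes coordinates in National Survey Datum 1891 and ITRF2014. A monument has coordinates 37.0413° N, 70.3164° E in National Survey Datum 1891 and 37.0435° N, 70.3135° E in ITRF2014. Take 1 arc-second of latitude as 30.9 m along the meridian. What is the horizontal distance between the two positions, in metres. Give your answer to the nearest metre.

Δφ = 37.0435° − 37.0413° = +0.0022°; Δλ = 70.3135° − 70.3164° = -0.0029°.
1° of latitude = 3600 × 30.90 = 111240 m.
ΔN = Δφ × 111240 = 244.7 m; ΔE = Δλ × 111240 × cos(37.0413°) = -0.0029 × 111240 × 0.798202 = -257.5 m.
Distance = √(ΔE² + ΔN²) = √((-257.5)² + 244.7²) = 355.2 m.

355 m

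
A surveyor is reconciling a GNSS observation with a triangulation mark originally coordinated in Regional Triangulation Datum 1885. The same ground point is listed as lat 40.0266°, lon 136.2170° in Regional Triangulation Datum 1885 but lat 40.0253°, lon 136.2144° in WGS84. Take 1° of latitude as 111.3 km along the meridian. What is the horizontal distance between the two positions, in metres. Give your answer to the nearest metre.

265 m

Δφ = 40.0253° − 40.0266° = -0.0013°; Δλ = 136.2144° − 136.2170° = -0.0026°.
ΔN = Δφ × 111300 = -144.7 m; ΔE = Δλ × 111300 × cos(40.0266°) = -0.0026 × 111300 × 0.765746 = -221.6 m.
Distance = √(ΔE² + ΔN²) = √((-221.6)² + (-144.7)²) = 264.6 m.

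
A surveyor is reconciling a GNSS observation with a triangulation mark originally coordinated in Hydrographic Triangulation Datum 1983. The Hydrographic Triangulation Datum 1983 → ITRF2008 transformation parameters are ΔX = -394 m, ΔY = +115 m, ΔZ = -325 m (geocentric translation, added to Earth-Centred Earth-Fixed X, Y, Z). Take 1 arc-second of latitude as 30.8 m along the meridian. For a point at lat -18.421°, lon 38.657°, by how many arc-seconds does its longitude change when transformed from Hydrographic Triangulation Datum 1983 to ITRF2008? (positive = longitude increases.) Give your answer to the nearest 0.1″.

sin φ = -0.315997, cos φ = 0.948760, sin λ = 0.624657, cos λ = 0.780899.
East component: ΔE = −sin λ·ΔX + cos λ·ΔY = −(0.624657)(-394) + (0.780899)(115) = 335.92 m.
1° of latitude spans 3600 × 30.80 = 110880 m; at latitude φ, 1° of longitude spans that × cos φ = 105198.5 m, so Δλ = 335.92 / 105198.5 × 3600 = 11.495″.

Δλ = 11.5″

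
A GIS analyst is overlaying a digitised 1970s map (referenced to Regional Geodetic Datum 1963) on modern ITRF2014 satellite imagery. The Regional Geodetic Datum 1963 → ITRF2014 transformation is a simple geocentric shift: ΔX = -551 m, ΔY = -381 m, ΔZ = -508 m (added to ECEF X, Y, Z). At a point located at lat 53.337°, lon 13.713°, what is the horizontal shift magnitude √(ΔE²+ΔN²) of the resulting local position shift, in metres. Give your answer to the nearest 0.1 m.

311.1 m

At φ = 53.337°, λ = 13.713°: sin φ = 0.802161, cos φ = 0.597107, sin λ = 0.237059, cos λ = 0.971495.
ΔE = −sin λ·ΔX + cos λ·ΔY = −(0.237059)·(-551) + (0.971495)·(-381) = -239.52 m.
ΔN = −sin φ cos λ·ΔX − sin φ sin λ·ΔY + cos φ·ΔZ = −(0.802161)(0.971495)(-551) − (0.802161)(0.237059)(-381) + (0.597107)(-508) = 198.51 m.
Horizontal magnitude = √(ΔE² + ΔN²) = √((-239.52)² + 198.51²) = 311.09 m.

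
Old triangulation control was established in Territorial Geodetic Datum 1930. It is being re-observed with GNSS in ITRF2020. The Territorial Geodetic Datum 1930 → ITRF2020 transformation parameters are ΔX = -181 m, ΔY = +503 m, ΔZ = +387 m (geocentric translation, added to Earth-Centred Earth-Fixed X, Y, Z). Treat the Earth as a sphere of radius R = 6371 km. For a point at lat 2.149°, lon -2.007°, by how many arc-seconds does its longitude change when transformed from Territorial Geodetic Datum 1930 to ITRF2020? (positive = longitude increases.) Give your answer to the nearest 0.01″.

Δλ = 16.08″

sin φ = 0.037498, cos φ = 0.999297, sin λ = -0.035022, cos λ = 0.999387.
East component: ΔE = −sin λ·ΔX + cos λ·ΔY = −(-0.035022)(-181) + (0.999387)(503) = 496.35 m.
1° of latitude spans πR/180 = 111195 m; at latitude φ, 1° of longitude spans that × cos φ = 111116.7 m, so Δλ = 496.35 / 111116.7 × 3600 = 16.081″.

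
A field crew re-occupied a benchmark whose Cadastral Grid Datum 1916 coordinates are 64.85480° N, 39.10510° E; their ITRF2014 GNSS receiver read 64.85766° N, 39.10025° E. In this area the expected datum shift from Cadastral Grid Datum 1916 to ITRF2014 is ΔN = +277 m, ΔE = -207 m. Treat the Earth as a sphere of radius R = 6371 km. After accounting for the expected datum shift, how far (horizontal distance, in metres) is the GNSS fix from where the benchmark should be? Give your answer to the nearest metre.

47 m

Observed coordinate differences: Δφ = +0.00286°, Δλ = -0.00485°.
Converting to metres (1° lat = 111195 m, cos φ = 0.424914): observed ΔN = 318.0 m, observed ΔE = -229.2 m.
Subtracting the expected shift leaves a residual of 318.0 − (277) = 41.0 m north and -229.2 − (-207) = -22.2 m east.
Residual distance = √(41.0² + (-22.2)²) = 46.6 m.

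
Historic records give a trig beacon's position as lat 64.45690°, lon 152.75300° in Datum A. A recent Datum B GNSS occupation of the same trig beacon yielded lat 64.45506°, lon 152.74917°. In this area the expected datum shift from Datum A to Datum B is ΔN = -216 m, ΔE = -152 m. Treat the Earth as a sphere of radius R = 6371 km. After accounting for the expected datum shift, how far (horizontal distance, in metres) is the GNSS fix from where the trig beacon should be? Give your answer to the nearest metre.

34 m

Observed coordinate differences: Δφ = -0.00184°, Δλ = -0.00383°.
Converting to metres (1° lat = 111195 m, cos φ = 0.431190): observed ΔN = -204.6 m, observed ΔE = -183.6 m.
Subtracting the expected shift leaves a residual of -204.6 − (-216) = 11.4 m north and -183.6 − (-152) = -31.6 m east.
Residual distance = √(11.4² + (-31.6)²) = 33.6 m.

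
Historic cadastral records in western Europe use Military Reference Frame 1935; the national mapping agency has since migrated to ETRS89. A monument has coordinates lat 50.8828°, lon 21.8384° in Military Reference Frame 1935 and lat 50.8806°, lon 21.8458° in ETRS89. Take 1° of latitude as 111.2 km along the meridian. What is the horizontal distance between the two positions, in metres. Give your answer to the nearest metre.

574 m

Δφ = 50.8806° − 50.8828° = -0.0022°; Δλ = 21.8458° − 21.8384° = +0.0074°.
ΔN = Δφ × 111200 = -244.6 m; ΔE = Δλ × 111200 × cos(50.8828°) = +0.0074 × 111200 × 0.630909 = 519.2 m.
Distance = √(ΔE² + ΔN²) = √(519.2² + (-244.6)²) = 573.9 m.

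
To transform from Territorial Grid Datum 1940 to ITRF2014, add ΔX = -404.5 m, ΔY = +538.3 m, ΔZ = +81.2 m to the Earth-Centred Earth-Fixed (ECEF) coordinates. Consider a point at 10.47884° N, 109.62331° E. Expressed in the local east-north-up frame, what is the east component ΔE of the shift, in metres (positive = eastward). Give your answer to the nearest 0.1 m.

ΔE = 200.2 m

The local east axis at (φ, λ) is (−sin λ, cos λ, 0), so ΔE = −sin(109.62331°)·(-404.5) + cos(109.62331°)·538.3 = 200.23 m.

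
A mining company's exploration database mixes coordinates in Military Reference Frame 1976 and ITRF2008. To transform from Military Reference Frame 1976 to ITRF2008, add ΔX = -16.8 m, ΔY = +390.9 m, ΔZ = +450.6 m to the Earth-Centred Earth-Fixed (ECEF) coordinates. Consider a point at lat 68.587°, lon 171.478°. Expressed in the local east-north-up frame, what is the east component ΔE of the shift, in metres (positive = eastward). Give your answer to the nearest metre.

The local east axis at (φ, λ) is (−sin λ, cos λ, 0), so ΔE = −sin(171.478°)·(-16.8) + cos(171.478°)·390.9 = -384.09 m.

ΔE = -384 m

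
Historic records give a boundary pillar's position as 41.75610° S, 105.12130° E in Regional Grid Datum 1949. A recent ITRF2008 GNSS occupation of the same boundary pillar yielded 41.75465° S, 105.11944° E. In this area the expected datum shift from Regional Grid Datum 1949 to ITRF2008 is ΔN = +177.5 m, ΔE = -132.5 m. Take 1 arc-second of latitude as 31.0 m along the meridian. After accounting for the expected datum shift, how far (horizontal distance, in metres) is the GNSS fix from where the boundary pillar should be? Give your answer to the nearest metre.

27 m

Observed coordinate differences: Δφ = +0.00145°, Δλ = -0.00186°.
Converting to metres (1° lat = 111600 m, cos φ = 0.745986): observed ΔN = 161.8 m, observed ΔE = -154.8 m.
Subtracting the expected shift leaves a residual of 161.8 − (177.5) = -15.7 m north and -154.8 − (-132.5) = -22.3 m east.
Residual distance = √((-15.7)² + (-22.3)²) = 27.3 m.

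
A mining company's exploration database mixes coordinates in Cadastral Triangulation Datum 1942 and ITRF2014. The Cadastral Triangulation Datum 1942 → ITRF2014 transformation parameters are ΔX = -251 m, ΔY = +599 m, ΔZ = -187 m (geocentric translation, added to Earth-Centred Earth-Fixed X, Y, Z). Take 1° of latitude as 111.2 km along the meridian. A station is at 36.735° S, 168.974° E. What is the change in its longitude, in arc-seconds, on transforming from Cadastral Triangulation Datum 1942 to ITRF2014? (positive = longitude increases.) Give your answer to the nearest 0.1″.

Δλ = -21.8″

sin φ = -0.598115, cos φ = 0.801410, sin λ = 0.191254, cos λ = -0.981540.
East component: ΔE = −sin λ·ΔX + cos λ·ΔY = −(0.191254)(-251) + (-0.981540)(599) = -539.94 m.
1° of latitude spans 111200 m; at latitude φ, 1° of longitude spans that × cos φ = 89116.8 m, so Δλ = -539.94 / 89116.8 × 3600 = -21.812″.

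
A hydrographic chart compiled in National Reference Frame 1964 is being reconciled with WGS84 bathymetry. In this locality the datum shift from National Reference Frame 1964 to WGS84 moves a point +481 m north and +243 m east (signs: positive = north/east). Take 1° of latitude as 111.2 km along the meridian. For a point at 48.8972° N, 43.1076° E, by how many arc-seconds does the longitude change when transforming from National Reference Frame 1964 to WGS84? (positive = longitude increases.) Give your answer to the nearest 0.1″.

At latitude 48.8972°, cos φ = 0.657412.
1° of longitude at this latitude = 111.2 × cos φ = 73.10 km, so Δλ = 243.0 / 73104.2 = 0.0033240° = 11.966″.

Δλ = 12.0″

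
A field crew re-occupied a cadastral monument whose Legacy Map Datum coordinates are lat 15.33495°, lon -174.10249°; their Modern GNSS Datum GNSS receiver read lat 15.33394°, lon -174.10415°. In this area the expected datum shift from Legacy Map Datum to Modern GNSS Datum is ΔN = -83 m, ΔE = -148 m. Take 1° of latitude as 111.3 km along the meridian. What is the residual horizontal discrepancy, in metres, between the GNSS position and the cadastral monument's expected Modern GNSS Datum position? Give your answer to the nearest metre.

Observed coordinate differences: Δφ = -0.00101°, Δλ = -0.00166°.
Converting to metres (1° lat = 111300 m, cos φ = 0.964396): observed ΔN = -112.4 m, observed ΔE = -178.2 m.
Subtracting the expected shift leaves a residual of -112.4 − (-83) = -29.4 m north and -178.2 − (-148) = -30.2 m east.
Residual distance = √((-29.4)² + (-30.2)²) = 42.1 m.

42 m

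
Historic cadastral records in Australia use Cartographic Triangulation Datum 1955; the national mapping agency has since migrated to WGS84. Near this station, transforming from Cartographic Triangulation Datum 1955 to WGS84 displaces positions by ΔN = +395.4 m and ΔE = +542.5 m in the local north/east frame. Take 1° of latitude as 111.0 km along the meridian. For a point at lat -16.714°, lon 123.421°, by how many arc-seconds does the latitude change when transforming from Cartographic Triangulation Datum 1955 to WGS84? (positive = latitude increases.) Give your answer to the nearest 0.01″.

Δφ = 12.82″

1° of latitude = 111.0 km, so Δφ = 395.4 / 111000 = 0.0035622° = 12.824″.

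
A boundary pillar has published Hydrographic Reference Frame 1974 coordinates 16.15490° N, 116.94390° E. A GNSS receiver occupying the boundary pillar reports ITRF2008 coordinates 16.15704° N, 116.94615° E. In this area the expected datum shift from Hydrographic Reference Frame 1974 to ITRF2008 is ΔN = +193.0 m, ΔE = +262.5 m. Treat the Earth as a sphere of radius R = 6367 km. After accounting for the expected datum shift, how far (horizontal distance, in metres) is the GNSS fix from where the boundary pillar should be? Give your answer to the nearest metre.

Observed coordinate differences: Δφ = +0.00214°, Δλ = +0.00225°.
Converting to metres (1° lat = 111125 m, cos φ = 0.960513): observed ΔN = 237.8 m, observed ΔE = 240.2 m.
Subtracting the expected shift leaves a residual of 237.8 − (193.0) = 44.8 m north and 240.2 − (262.5) = -22.3 m east.
Residual distance = √(44.8² + (-22.3)²) = 50.1 m.

50 m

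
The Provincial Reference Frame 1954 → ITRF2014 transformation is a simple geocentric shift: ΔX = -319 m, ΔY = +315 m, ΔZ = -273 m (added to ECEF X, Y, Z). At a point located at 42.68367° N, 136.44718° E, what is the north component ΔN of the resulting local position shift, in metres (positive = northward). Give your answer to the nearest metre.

ΔN = -505 m

At φ = 42.68367°, λ = 136.44718°: sin φ = 0.677950, cos φ = 0.735108, sin λ = 0.689023, cos λ = -0.724739.
ΔN = −sin φ cos λ·ΔX − sin φ sin λ·ΔY + cos φ·ΔZ = −(0.677950)(-0.724739)(-319) − (0.677950)(0.689023)(315) + (0.735108)(-273) = -504.56 m.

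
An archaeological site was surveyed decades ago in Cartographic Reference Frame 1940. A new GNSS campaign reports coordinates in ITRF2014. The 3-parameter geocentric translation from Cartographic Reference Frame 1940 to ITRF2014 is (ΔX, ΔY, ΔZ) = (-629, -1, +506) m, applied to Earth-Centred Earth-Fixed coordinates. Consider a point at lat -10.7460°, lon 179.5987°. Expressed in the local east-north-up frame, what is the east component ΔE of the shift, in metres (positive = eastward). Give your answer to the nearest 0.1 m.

ΔE = 5.4 m

At φ = -10.7460°, λ = 179.5987°: sin φ = -0.186455, cos φ = 0.982463, sin λ = 0.007004, cos λ = -0.999975.
ΔE = −sin λ·ΔX + cos λ·ΔY = −(0.007004)·(-629) + (-0.999975)·(-1) = 5.41 m.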